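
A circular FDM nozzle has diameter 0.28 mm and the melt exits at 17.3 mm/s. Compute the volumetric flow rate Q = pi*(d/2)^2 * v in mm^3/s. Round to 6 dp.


A = pi*(0.28/2)^2 = 0.06157522 mm^2
Q = 0.06157522 * 17.3 = 1.065251 mm^3/s


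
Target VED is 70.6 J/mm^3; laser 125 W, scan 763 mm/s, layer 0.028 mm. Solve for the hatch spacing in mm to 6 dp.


h = 125 / (70.6*763*0.028) = 0.082875 mm


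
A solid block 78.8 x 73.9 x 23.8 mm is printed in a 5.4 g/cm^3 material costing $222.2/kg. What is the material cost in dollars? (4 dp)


V = 78.8 * 73.9 * 23.8 = 138595.016 mm^3 = 138.595016 cm^3
Mass = 138.595016 * 5.4 / 1000 = 0.74841309 kg
Cost = 0.74841309 * 222.2 = 166.2974 $


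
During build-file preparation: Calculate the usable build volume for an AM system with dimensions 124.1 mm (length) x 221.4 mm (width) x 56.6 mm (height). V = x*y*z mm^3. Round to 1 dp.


V = 124.1 * 221.4 * 56.6 = 1555126.9 mm^3


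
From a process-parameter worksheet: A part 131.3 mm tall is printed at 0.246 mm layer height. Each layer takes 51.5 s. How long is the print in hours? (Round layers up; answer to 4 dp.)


Layers = ceil(131.3/0.246) = 534
t = 534 * 51.5 / 3600 = 7.6392 hrs


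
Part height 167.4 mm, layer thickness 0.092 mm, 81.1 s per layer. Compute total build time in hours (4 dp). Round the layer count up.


Layers = ceil(167.4/0.092) = 1820
t = 1820 * 81.1 / 3600 = 41.0006 hrs


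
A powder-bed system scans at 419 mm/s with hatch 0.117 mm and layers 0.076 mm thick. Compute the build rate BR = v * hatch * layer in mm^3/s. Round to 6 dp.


Rate = 419 * 0.117 * 0.076 = 3.725748 mm^3/s


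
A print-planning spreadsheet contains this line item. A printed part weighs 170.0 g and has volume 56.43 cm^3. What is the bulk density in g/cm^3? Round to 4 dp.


rho = 170.0 / 56.43 = 3.0126 g/cm^3


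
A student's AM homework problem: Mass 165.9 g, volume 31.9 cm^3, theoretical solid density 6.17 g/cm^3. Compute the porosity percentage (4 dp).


rho_part = 165.9 / 31.9 = 5.20062696 g/cm^3
Porosity = (1 - 5.20062696/6.17)*100 = 15.7111 %


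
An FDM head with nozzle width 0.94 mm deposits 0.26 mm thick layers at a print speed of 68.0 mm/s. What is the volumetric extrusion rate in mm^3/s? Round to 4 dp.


Rate = 0.94 * 0.26 * 68.0 = 16.6192 mm^3/s


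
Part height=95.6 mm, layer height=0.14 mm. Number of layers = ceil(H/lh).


Layers = ceil(95.6/0.14) = 683


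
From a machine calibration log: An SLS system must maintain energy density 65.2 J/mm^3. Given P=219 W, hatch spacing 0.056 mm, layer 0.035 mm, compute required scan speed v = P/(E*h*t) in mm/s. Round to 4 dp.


v = 219 / (65.2*0.056*0.035) = 1713.7223 mm/s


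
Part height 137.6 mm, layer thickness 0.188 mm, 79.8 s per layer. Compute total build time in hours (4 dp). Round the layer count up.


Layers = ceil(137.6/0.188) = 732
t = 732 * 79.8 / 3600 = 16.226 hrs


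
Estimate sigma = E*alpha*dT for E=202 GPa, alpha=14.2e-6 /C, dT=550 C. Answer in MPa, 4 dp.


sigma = 202*1000 * 14.2e-6 * 550 = 1577.62 MPa


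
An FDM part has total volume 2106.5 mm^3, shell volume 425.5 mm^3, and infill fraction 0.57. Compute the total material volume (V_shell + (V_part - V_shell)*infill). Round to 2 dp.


V_infill = (2106.5 - 425.5) * 0.57 = 958.17
V_total = 425.5 + 958.17 = 1383.67 mm^3


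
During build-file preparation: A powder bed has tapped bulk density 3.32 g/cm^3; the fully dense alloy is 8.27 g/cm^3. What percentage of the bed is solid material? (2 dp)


Packing = (3.32/8.27)*100 = 40.15 %


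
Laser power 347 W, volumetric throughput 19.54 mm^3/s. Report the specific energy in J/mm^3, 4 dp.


SE = 347 / 19.54 = 17.7584 J/mm^3


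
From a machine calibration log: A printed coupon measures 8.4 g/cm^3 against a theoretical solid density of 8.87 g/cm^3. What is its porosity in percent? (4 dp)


Porosity = (1-8.4/8.87)*100 = 5.2988 %


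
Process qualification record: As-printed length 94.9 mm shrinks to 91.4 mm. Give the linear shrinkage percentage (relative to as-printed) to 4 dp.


Shrinkage = ((94.9-91.4)/94.9)*100 = 3.6881 %


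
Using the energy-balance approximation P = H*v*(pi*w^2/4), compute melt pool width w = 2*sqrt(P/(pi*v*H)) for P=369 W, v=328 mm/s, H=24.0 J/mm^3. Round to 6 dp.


w = 2*sqrt(369/(pi*328*24.0)) = 0.244301 mm


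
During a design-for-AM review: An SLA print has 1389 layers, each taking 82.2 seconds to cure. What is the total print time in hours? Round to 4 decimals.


t = 1389 * 82.2 / 3600 = 31.7155 hrs


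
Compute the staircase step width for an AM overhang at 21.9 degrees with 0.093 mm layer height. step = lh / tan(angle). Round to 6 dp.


step = 0.093 / tan(21.9) = 0.231345 mm


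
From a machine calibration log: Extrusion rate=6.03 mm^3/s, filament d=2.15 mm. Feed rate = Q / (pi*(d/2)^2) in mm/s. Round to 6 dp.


A = pi*(2.15/2)^2 = 3.630503
v = 6.03 / 3.630503 = 1.660927 mm/s


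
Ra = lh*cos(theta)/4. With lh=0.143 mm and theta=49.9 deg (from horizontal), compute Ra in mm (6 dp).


Ra = 0.143 * cos(49.9) / 4 = 0.023027 mm


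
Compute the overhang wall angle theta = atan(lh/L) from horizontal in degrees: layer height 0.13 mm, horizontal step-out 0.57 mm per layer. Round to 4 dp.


angle = atan(0.13/0.57) = 12.8477 degrees


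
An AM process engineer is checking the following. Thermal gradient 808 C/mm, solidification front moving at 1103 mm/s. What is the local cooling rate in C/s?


CR = 808 * 1103 = 891224 C/s


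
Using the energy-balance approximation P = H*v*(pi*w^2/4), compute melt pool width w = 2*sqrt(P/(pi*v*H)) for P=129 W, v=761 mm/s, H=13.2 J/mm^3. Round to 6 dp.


w = 2*sqrt(129/(pi*761*13.2)) = 0.127871 mm


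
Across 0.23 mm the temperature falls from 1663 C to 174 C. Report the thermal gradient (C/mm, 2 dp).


G = (1663-174)/0.23 = 6473.91 C/mm


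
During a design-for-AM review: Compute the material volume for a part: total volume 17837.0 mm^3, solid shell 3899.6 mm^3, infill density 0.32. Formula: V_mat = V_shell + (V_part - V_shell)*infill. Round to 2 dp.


V_infill = (17837.0 - 3899.6) * 0.32 = 4459.97
V_total = 3899.6 + 4459.97 = 8359.57 mm^3


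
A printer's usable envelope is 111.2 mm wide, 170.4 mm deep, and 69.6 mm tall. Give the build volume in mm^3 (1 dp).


V = 111.2 * 170.4 * 69.6 = 1318814.2 mm^3


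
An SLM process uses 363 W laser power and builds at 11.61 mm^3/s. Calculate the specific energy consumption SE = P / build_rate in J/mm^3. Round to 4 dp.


SE = 363 / 11.61 = 31.2661 J/mm^3


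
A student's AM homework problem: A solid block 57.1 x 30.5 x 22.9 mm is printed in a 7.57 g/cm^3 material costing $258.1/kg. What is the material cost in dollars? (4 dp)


V = 57.1 * 30.5 * 22.9 = 39881.495 mm^3 = 39.881495 cm^3
Mass = 39.881495 * 7.57 / 1000 = 0.30190292 kg
Cost = 0.30190292 * 258.1 = 77.9211 $


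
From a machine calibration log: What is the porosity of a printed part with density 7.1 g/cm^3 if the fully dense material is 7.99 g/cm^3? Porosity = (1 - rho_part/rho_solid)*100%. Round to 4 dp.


Porosity = (1-7.1/7.99)*100 = 11.1389 %


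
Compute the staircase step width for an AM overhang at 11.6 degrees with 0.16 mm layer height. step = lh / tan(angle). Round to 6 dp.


step = 0.16 / tan(11.6) = 0.779459 mm


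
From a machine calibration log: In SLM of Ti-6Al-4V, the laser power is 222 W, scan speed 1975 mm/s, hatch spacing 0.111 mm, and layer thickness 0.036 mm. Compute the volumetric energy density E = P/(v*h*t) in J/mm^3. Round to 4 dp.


E = 222 / (1975*0.111*0.036) = 28.1294 J/mm^3


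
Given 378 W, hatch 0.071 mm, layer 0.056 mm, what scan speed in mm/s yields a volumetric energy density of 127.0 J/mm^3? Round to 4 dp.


v = 378 / (127.0*0.071*0.056) = 748.586 mm/s


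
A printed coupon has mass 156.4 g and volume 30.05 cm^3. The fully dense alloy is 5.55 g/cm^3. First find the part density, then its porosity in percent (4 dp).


rho_part = 156.4 / 30.05 = 5.2046589 g/cm^3
Porosity = (1 - 5.2046589/5.55)*100 = 6.2224 %


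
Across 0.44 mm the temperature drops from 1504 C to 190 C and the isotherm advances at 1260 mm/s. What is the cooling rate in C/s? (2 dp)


G = (1504-190)/0.44 = 2986.36363636 C/mm
CR = 2986.36363636 * 1260 = 3762818.18 C/s


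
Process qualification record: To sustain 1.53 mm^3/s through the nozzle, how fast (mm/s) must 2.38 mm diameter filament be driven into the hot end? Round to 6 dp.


A = pi*(2.38/2)^2 = 4.448809
v = 1.53 / 4.448809 = 0.343912 mm/s


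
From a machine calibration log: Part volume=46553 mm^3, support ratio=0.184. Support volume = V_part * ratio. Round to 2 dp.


V_support = 46553 * 0.184 = 8565.75 mm^3


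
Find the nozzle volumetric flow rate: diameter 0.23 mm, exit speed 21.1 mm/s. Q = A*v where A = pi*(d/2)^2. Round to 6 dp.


A = pi*(0.23/2)^2 = 0.04154756 mm^2
Q = 0.04154756 * 21.1 = 0.876654 mm^3/s


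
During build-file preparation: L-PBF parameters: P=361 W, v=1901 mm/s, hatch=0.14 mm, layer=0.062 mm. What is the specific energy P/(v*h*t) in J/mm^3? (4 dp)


Build rate = 1901 * 0.14 * 0.062 = 16.50068 mm^3/s
SE = 361 / 16.50068 = 21.8779 J/mm^3


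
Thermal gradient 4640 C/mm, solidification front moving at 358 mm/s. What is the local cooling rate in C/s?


CR = 4640 * 358 = 1661120 C/s


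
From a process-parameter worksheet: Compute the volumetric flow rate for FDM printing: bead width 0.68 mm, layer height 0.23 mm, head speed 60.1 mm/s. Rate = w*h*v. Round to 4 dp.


Rate = 0.68 * 0.23 * 60.1 = 9.3996 mm^3/s


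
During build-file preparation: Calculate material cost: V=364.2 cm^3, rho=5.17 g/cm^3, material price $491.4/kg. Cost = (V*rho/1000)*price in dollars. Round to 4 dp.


Mass = 364.2*5.17/1000 = 1.882914 kg
Cost = 1.882914 * 491.4 = 925.2639 $


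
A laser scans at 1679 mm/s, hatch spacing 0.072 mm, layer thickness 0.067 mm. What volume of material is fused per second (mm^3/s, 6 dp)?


Rate = 1679 * 0.072 * 0.067 = 8.099496 mm^3/s


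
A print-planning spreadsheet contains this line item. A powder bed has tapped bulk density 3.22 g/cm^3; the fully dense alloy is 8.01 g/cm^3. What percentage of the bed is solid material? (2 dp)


Packing = (3.22/8.01)*100 = 40.2 %


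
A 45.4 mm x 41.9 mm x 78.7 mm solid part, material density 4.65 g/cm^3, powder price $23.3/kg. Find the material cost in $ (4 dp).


V = 45.4 * 41.9 * 78.7 = 149707.862 mm^3 = 149.707862 cm^3
Mass = 149.707862 * 4.65 / 1000 = 0.69614156 kg
Cost = 0.69614156 * 23.3 = 16.2201 $


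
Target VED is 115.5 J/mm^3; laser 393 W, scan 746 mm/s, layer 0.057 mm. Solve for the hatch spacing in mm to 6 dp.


h = 393 / (115.5*746*0.057) = 0.08002 mm


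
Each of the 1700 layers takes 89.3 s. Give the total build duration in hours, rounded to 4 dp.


t = 1700 * 89.3 / 3600 = 42.1694 hrs


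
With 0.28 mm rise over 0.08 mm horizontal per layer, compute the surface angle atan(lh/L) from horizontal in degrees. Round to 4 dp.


angle = atan(0.28/0.08) = 74.0546 degrees


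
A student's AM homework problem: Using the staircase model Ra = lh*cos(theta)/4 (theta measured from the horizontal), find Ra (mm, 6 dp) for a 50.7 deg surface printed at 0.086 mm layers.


Ra = 0.086 * cos(50.7) / 4 = 0.013618 mm


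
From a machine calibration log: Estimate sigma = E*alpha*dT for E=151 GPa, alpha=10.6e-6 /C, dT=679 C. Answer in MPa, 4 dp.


sigma = 151*1000 * 10.6e-6 * 679 = 1086.8074 MPa


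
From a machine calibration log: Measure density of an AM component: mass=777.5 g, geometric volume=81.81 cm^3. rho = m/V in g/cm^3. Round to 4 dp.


rho = 777.5 / 81.81 = 9.5037 g/cm^3


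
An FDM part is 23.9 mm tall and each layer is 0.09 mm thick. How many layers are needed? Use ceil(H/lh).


Layers = ceil(23.9/0.09) = 266


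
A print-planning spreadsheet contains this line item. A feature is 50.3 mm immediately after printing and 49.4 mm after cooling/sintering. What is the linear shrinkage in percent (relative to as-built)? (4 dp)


Shrinkage = ((50.3-49.4)/50.3)*100 = 1.7893 %


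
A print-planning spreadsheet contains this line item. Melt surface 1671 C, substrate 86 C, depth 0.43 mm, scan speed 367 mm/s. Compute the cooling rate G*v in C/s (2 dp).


G = (1671-86)/0.43 = 3686.04651163 C/mm
CR = 3686.04651163 * 367 = 1352779.07 C/s


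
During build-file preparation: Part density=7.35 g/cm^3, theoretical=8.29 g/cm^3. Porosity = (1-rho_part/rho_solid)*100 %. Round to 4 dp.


Porosity = (1-7.35/8.29)*100 = 11.339 %


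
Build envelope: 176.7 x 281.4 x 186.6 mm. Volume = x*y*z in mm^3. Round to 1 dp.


V = 176.7 * 281.4 * 186.6 = 9278382.7 mm^3


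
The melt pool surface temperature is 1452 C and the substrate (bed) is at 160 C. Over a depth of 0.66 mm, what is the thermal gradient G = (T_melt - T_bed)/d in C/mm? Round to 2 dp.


G = (1452-160)/0.66 = 1957.58 C/mm


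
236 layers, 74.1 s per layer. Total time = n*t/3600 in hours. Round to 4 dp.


t = 236 * 74.1 / 3600 = 4.8577 hrs


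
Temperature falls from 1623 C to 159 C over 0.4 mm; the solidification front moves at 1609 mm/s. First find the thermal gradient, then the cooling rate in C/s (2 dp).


G = (1623-159)/0.4 = 3660.0 C/mm
CR = 3660.0 * 1609 = 5888940.0 C/s


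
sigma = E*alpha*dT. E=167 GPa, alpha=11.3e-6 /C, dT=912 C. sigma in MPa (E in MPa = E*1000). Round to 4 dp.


sigma = 167*1000 * 11.3e-6 * 912 = 1721.0352 MPa


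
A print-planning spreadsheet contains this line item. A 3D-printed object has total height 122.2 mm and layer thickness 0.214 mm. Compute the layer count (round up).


Layers = ceil(122.2/0.214) = 572


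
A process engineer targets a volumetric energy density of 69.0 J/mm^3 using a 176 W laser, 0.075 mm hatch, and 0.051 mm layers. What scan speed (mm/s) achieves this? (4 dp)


v = 176 / (69.0*0.075*0.051) = 666.8561 mm/s


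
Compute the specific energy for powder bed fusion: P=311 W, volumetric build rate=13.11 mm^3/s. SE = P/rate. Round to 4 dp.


SE = 311 / 13.11 = 23.7223 J/mm^3


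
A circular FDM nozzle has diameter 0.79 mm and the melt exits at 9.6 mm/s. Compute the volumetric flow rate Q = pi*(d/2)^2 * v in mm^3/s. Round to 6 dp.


A = pi*(0.79/2)^2 = 0.49016699 mm^2
Q = 0.49016699 * 9.6 = 4.705603 mm^3/s


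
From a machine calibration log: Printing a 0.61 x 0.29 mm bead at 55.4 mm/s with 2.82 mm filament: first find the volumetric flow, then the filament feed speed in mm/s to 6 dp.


Q = 0.61 * 0.29 * 55.4 = 9.80026 mm^3/s
A_fil = pi*(2.82/2)^2 = 6.24580035 mm^2
v_feed = 9.80026 / 6.24580035 = 1.569096 mm/s


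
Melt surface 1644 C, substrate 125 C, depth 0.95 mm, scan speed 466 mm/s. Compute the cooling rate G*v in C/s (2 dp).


G = (1644-125)/0.95 = 1598.94736842 C/mm
CR = 1598.94736842 * 466 = 745109.47 C/s


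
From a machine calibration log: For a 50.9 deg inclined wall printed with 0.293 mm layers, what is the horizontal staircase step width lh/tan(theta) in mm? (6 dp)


step = 0.293 / tan(50.9) = 0.238115 mm


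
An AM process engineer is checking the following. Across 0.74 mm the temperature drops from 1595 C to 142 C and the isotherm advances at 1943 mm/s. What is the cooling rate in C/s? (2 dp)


G = (1595-142)/0.74 = 1963.51351351 C/mm
CR = 1963.51351351 * 1943 = 3815106.76 C/s


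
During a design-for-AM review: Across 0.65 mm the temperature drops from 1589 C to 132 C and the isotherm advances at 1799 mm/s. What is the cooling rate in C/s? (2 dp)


G = (1589-132)/0.65 = 2241.53846154 C/mm
CR = 2241.53846154 * 1799 = 4032527.69 C/s


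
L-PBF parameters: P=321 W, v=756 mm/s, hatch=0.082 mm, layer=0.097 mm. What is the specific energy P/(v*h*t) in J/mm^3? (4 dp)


Build rate = 756 * 0.082 * 0.097 = 6.013224 mm^3/s
SE = 321 / 6.013224 = 53.3823 J/mm^3


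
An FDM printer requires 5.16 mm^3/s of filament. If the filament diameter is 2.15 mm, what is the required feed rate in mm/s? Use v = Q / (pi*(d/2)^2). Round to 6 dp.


A = pi*(2.15/2)^2 = 3.630503
v = 5.16 / 3.630503 = 1.421291 mm/s


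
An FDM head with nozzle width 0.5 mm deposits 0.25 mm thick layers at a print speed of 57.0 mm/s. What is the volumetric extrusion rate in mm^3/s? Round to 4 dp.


Rate = 0.5 * 0.25 * 57.0 = 7.125 mm^3/s


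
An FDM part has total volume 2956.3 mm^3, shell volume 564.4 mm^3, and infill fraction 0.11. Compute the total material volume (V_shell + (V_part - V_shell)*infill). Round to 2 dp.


V_infill = (2956.3 - 564.4) * 0.11 = 263.11
V_total = 564.4 + 263.11 = 827.51 mm^3


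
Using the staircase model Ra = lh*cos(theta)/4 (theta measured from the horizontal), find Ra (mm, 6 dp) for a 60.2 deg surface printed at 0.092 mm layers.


Ra = 0.092 * cos(60.2) / 4 = 0.01143 mm


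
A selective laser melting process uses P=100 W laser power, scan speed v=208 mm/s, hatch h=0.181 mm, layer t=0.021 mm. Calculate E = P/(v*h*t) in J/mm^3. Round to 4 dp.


E = 100 / (208*0.181*0.021) = 126.4849 J/mm^3


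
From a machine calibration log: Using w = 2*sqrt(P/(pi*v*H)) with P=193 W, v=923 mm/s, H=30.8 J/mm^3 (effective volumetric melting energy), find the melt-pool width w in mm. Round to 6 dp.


w = 2*sqrt(193/(pi*923*30.8)) = 0.092973 mm


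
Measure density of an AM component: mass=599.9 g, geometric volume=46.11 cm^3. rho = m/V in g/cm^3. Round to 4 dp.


rho = 599.9 / 46.11 = 13.0102 g/cm^3


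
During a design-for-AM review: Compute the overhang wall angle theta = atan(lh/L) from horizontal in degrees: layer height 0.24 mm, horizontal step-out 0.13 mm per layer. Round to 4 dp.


angle = atan(0.24/0.13) = 61.5571 degrees


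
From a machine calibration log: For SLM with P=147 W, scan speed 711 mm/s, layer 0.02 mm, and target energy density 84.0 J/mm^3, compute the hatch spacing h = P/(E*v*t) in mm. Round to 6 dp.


h = 147 / (84.0*711*0.02) = 0.123066 mm


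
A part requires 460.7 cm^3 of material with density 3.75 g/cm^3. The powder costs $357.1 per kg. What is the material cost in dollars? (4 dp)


Mass = 460.7*3.75/1000 = 1.727625 kg
Cost = 1.727625 * 357.1 = 616.9349 $


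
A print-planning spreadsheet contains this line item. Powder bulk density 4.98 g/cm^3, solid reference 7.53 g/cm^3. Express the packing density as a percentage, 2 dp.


Packing = (4.98/7.53)*100 = 66.14 %


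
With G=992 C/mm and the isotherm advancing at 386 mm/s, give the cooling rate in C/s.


CR = 992 * 386 = 382912 C/s


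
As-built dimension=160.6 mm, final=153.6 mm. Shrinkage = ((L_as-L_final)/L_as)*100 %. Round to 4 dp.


Shrinkage = ((160.6-153.6)/160.6)*100 = 4.3587 %


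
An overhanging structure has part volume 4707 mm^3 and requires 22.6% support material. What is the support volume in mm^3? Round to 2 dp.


V_support = 4707 * 0.226 = 1063.78 mm^3


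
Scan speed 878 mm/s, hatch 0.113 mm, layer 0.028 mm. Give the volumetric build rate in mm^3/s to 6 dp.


Rate = 878 * 0.113 * 0.028 = 2.777992 mm^3/s


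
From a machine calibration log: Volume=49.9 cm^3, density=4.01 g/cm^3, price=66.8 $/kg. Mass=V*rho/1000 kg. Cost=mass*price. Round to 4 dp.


Mass = 49.9*4.01/1000 = 0.200099 kg
Cost = 0.200099 * 66.8 = 13.3666 $


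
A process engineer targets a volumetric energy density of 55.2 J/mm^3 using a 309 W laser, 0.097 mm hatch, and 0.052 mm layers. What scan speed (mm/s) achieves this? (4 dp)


v = 309 / (55.2*0.097*0.052) = 1109.799 mm/s


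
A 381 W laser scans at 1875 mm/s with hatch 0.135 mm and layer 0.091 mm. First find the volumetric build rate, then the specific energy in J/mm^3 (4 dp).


Build rate = 1875 * 0.135 * 0.091 = 23.034375 mm^3/s
SE = 381 / 23.034375 = 16.5405 J/mm^3


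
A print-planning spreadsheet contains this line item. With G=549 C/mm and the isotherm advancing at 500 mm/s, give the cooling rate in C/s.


CR = 549 * 500 = 274500 C/s


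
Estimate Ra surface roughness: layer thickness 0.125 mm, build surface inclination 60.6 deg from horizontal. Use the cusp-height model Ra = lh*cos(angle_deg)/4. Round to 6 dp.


Ra = 0.125 * cos(60.6) / 4 = 0.015341 mm


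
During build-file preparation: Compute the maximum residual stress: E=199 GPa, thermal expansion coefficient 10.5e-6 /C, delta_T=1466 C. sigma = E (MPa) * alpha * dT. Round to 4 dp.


sigma = 199*1000 * 10.5e-6 * 1466 = 3063.207 MPa


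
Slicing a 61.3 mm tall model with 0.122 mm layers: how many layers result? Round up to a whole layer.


Layers = ceil(61.3/0.122) = 503


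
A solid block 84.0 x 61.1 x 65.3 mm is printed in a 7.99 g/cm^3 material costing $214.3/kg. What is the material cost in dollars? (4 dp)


V = 84.0 * 61.1 * 65.3 = 335145.72 mm^3 = 335.14572 cm^3
Mass = 335.14572 * 7.99 / 1000 = 2.6778143 kg
Cost = 2.6778143 * 214.3 = 573.8556 $


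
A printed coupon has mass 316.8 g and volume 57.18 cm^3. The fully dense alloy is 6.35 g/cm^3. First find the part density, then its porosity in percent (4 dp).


rho_part = 316.8 / 57.18 = 5.54039874 g/cm^3
Porosity = (1 - 5.54039874/6.35)*100 = 12.7496 %


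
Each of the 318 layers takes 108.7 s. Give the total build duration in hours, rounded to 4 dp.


t = 318 * 108.7 / 3600 = 9.6018 hrs


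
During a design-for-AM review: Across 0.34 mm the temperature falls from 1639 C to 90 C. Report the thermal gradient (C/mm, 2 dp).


G = (1639-90)/0.34 = 4555.88 C/mm


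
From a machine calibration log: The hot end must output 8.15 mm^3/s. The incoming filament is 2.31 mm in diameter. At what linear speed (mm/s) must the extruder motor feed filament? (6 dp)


A = pi*(2.31/2)^2 = 4.190963
v = 8.15 / 4.190963 = 1.94466 mm/s


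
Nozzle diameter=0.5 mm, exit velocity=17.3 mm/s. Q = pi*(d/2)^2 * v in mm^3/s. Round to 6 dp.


A = pi*(0.5/2)^2 = 0.19634954 mm^2
Q = 0.19634954 * 17.3 = 3.396847 mm^3/s


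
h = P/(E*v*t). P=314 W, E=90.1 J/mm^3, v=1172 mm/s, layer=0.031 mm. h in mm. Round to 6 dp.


h = 314 / (90.1*1172*0.031) = 0.095921 mm


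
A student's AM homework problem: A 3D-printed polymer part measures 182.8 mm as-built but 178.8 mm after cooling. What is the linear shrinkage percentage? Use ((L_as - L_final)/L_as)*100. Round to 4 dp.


Shrinkage = ((182.8-178.8)/182.8)*100 = 2.1882 %


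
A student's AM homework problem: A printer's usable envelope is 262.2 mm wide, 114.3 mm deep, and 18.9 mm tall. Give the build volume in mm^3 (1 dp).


V = 262.2 * 114.3 * 18.9 = 566422.8 mm^3


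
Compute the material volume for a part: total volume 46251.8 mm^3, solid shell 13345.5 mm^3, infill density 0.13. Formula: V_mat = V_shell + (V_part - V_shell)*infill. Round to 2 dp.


V_infill = (46251.8 - 13345.5) * 0.13 = 4277.82
V_total = 13345.5 + 4277.82 = 17623.32 mm^3


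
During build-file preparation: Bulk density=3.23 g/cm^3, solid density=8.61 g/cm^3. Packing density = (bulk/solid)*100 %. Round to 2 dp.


Packing = (3.23/8.61)*100 = 37.51 %


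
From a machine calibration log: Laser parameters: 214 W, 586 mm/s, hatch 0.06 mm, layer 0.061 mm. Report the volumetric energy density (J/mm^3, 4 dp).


E = 214 / (586*0.06*0.061) = 99.7781 J/mm^3


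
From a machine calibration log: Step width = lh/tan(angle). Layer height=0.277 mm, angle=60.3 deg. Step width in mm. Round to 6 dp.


step = 0.277 / tan(60.3) = 0.157998 mm


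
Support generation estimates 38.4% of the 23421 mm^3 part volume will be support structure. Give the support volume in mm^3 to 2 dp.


V_support = 23421 * 0.384 = 8993.66 mm^3


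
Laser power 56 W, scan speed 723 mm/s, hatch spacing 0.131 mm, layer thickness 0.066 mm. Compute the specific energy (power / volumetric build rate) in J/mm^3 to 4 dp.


Build rate = 723 * 0.131 * 0.066 = 6.251058 mm^3/s
SE = 56 / 6.251058 = 8.9585 J/mm^3


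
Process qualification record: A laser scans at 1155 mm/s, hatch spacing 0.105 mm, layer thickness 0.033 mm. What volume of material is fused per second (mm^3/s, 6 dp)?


Rate = 1155 * 0.105 * 0.033 = 4.002075 mm^3/s


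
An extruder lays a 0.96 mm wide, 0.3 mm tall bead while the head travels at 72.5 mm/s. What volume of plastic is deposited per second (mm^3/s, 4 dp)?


Rate = 0.96 * 0.3 * 72.5 = 20.88 mm^3/s


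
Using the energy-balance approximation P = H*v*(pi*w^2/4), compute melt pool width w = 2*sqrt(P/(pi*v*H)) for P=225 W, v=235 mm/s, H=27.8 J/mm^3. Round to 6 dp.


w = 2*sqrt(225/(pi*235*27.8)) = 0.209406 mm


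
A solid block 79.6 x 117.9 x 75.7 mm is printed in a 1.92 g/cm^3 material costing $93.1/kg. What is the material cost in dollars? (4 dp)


V = 79.6 * 117.9 * 75.7 = 710432.388 mm^3 = 710.432388 cm^3
Mass = 710.432388 * 1.92 / 1000 = 1.36403018 kg
Cost = 1.36403018 * 93.1 = 126.9912 $


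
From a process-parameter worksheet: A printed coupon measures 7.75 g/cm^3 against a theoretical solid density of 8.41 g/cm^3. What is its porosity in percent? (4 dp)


Porosity = (1-7.75/8.41)*100 = 7.8478 %


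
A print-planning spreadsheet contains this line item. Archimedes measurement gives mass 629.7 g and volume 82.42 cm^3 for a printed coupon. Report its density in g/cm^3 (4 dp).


rho = 629.7 / 82.42 = 7.6401 g/cm^3


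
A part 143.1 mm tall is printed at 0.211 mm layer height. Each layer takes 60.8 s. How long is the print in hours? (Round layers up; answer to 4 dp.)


Layers = ceil(143.1/0.211) = 679
t = 679 * 60.8 / 3600 = 11.4676 hrs


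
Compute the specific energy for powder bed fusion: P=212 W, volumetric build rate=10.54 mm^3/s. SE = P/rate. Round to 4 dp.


SE = 212 / 10.54 = 20.1139 J/mm^3


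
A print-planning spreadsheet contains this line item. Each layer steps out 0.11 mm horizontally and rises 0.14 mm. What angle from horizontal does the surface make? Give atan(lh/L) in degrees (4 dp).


angle = atan(0.14/0.11) = 51.8428 degrees


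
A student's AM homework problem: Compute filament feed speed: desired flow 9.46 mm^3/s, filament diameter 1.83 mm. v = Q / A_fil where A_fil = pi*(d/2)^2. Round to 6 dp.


A = pi*(1.83/2)^2 = 2.63022
v = 9.46 / 2.63022 = 3.596657 mm/s


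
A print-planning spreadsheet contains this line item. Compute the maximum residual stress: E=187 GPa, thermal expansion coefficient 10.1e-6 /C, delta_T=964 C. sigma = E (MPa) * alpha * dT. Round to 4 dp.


sigma = 187*1000 * 10.1e-6 * 964 = 1820.7068 MPa


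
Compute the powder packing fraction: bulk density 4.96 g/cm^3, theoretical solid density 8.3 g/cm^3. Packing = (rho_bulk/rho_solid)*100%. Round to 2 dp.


Packing = (4.96/8.3)*100 = 59.76 %


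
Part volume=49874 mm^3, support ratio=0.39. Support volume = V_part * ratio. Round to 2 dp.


V_support = 49874 * 0.39 = 19450.86 mm^3


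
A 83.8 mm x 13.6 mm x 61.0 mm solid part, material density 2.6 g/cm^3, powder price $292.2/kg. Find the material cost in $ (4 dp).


V = 83.8 * 13.6 * 61.0 = 69520.48 mm^3 = 69.52048 cm^3
Mass = 69.52048 * 2.6 / 1000 = 0.18075325 kg
Cost = 0.18075325 * 292.2 = 52.8161 $


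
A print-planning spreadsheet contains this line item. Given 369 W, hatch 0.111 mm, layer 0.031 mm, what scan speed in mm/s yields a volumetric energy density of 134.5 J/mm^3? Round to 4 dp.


v = 369 / (134.5*0.111*0.031) = 797.2957 mm/s


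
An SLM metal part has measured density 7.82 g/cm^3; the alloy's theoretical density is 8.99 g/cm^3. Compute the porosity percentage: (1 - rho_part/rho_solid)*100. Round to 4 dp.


Porosity = (1-7.82/8.99)*100 = 13.0145 %


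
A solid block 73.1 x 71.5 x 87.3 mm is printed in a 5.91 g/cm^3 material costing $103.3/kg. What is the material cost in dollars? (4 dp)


V = 73.1 * 71.5 * 87.3 = 456286.545 mm^3 = 456.286545 cm^3
Mass = 456.286545 * 5.91 / 1000 = 2.69665348 kg
Cost = 2.69665348 * 103.3 = 278.5643 $


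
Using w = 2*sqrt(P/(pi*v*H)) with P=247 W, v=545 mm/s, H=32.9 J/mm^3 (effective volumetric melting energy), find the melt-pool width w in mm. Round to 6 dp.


w = 2*sqrt(247/(pi*545*32.9)) = 0.132436 mm


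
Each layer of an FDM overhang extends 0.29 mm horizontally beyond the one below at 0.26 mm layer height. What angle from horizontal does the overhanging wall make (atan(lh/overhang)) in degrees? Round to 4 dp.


angle = atan(0.26/0.29) = 41.8779 degrees


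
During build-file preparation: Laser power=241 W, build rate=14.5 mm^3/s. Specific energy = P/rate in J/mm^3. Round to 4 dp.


SE = 241 / 14.5 = 16.6207 J/mm^3


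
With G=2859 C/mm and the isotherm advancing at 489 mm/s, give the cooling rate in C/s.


CR = 2859 * 489 = 1398051 C/s


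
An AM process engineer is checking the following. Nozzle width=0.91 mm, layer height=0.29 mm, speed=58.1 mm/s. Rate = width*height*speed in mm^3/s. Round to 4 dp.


Rate = 0.91 * 0.29 * 58.1 = 15.3326 mm^3/s


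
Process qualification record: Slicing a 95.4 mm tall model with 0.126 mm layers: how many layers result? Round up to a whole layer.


Layers = ceil(95.4/0.126) = 758


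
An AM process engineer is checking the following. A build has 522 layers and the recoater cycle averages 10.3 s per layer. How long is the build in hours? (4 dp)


t = 522 * 10.3 / 3600 = 1.4935 hrs


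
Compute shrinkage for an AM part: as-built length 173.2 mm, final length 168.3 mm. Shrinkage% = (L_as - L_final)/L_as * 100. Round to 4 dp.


Shrinkage = ((173.2-168.3)/173.2)*100 = 2.8291 %


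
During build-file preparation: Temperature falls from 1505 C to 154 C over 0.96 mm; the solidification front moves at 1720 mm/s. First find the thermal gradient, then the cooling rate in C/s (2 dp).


G = (1505-154)/0.96 = 1407.29166667 C/mm
CR = 1407.29166667 * 1720 = 2420541.67 C/s


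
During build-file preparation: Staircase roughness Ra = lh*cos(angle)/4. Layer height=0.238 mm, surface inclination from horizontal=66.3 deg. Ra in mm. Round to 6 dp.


Ra = 0.238 * cos(66.3) / 4 = 0.023916 mm


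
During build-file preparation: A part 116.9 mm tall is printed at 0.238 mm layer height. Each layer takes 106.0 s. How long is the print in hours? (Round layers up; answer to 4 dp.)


Layers = ceil(116.9/0.238) = 492
t = 492 * 106.0 / 3600 = 14.4867 hrs


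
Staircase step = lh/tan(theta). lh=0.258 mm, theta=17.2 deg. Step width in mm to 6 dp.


step = 0.258 / tan(17.2) = 0.833463 mm


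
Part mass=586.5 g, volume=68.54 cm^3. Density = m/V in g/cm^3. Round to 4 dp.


rho = 586.5 / 68.54 = 8.557 g/cm^3


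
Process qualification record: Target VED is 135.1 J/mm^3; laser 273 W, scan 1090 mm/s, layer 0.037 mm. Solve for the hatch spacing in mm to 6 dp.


h = 273 / (135.1*1090*0.037) = 0.050105 mm


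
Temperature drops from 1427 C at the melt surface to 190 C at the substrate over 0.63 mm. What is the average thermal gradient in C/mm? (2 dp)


G = (1427-190)/0.63 = 1963.49 C/mm


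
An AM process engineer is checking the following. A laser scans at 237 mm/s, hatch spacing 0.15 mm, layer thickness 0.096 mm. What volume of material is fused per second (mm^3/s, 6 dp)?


Rate = 237 * 0.15 * 0.096 = 3.4128 mm^3/s


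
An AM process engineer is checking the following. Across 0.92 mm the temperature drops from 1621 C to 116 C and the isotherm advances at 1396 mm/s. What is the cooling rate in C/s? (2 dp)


G = (1621-116)/0.92 = 1635.86956522 C/mm
CR = 1635.86956522 * 1396 = 2283673.91 C/s


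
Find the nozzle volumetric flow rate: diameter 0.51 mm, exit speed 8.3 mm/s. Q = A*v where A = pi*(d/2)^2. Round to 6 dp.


A = pi*(0.51/2)^2 = 0.20428206 mm^2
Q = 0.20428206 * 8.3 = 1.695541 mm^3/s


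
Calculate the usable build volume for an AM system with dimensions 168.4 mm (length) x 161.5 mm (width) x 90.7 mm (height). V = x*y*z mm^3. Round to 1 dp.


V = 168.4 * 161.5 * 90.7 = 2466731.6 mm^3


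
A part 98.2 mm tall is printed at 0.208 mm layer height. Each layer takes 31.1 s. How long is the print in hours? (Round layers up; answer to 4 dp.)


Layers = ceil(98.2/0.208) = 473
t = 473 * 31.1 / 3600 = 4.0862 hrs


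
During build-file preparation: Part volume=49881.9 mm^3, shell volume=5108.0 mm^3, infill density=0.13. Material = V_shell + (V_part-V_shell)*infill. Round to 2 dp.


V_infill = (49881.9 - 5108.0) * 0.13 = 5820.61
V_total = 5108.0 + 5820.61 = 10928.61 mm^3


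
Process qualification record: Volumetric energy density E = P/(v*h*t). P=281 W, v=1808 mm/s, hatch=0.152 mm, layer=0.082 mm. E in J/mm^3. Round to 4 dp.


E = 281 / (1808*0.152*0.082) = 12.4695 J/mm^3


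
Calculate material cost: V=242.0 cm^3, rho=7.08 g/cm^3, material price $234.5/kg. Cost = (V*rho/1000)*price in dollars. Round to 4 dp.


Mass = 242.0*7.08/1000 = 1.71336 kg
Cost = 1.71336 * 234.5 = 401.7829 $


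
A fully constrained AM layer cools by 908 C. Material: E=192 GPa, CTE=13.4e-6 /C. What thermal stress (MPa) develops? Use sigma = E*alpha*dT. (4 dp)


sigma = 192*1000 * 13.4e-6 * 908 = 2336.1024 MPa


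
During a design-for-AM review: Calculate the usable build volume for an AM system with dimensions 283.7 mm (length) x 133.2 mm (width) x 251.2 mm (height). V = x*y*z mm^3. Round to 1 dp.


V = 283.7 * 133.2 * 251.2 = 9492556.6 mm^3


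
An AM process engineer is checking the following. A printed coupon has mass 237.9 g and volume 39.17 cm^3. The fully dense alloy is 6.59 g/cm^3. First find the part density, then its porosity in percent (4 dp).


rho_part = 237.9 / 39.17 = 6.07352566 g/cm^3
Porosity = (1 - 6.07352566/6.59)*100 = 7.8372 %


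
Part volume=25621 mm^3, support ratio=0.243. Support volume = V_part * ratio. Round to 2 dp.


V_support = 25621 * 0.243 = 6225.9 mm^3


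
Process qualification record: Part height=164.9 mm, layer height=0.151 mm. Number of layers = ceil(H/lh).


Layers = ceil(164.9/0.151) = 1093


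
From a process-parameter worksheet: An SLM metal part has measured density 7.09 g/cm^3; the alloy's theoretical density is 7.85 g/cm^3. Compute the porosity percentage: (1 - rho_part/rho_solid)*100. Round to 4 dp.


Porosity = (1-7.09/7.85)*100 = 9.6815 %


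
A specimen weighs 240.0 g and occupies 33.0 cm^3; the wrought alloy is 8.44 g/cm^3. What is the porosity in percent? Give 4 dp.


rho_part = 240.0 / 33.0 = 7.27272727 g/cm^3
Porosity = (1 - 7.27272727/8.44)*100 = 13.8302 %


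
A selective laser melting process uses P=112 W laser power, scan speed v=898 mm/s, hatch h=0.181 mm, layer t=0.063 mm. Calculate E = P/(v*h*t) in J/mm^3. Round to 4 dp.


E = 112 / (898*0.181*0.063) = 10.9376 J/mm^3


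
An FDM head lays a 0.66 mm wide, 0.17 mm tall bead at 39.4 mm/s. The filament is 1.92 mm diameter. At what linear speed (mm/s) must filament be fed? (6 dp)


Q = 0.66 * 0.17 * 39.4 = 4.42068 mm^3/s
A_fil = pi*(1.92/2)^2 = 2.89529179 mm^2
v_feed = 4.42068 / 2.89529179 = 1.526851 mm/s


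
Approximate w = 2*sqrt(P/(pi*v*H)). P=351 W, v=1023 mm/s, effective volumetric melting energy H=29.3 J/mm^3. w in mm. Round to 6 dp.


w = 2*sqrt(351/(pi*1023*29.3)) = 0.122106 mm


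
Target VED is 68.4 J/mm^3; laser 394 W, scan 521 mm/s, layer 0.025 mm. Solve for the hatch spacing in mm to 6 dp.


h = 394 / (68.4*521*0.025) = 0.442244 mm


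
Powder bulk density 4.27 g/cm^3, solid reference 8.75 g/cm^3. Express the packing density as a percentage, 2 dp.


Packing = (4.27/8.75)*100 = 48.8 %


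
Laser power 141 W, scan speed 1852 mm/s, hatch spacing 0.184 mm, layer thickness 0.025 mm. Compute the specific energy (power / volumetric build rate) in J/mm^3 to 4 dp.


Build rate = 1852 * 0.184 * 0.025 = 8.5192 mm^3/s
SE = 141 / 8.5192 = 16.5508 J/mm^3


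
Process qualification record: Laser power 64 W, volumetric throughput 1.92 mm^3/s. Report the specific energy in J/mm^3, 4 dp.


SE = 64 / 1.92 = 33.3333 J/mm^3


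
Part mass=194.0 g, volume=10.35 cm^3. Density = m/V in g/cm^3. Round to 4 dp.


rho = 194.0 / 10.35 = 18.744 g/cm^3


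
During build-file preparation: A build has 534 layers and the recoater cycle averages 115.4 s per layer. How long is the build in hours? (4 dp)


t = 534 * 115.4 / 3600 = 17.1177 hrs


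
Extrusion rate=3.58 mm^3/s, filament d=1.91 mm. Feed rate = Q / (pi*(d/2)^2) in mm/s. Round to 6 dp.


A = pi*(1.91/2)^2 = 2.865211
v = 3.58 / 2.865211 = 1.249472 mm/s


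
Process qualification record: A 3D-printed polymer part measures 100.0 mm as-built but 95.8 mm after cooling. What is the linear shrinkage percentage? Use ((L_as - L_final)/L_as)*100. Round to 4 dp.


Shrinkage = ((100.0-95.8)/100.0)*100 = 4.2 %


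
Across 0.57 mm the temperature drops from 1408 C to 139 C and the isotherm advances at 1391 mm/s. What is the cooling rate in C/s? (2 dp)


G = (1408-139)/0.57 = 2226.31578947 C/mm
CR = 2226.31578947 * 1391 = 3096805.26 C/s


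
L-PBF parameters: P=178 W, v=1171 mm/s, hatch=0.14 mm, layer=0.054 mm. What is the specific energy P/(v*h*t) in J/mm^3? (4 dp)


Build rate = 1171 * 0.14 * 0.054 = 8.85276 mm^3/s
SE = 178 / 8.85276 = 20.1067 J/mm^3


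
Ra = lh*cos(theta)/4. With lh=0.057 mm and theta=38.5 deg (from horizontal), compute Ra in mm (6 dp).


Ra = 0.057 * cos(38.5) / 4 = 0.011152 mm


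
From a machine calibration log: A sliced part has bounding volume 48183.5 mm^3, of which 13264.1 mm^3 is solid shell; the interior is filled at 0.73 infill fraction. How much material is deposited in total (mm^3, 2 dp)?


V_infill = (48183.5 - 13264.1) * 0.73 = 25491.16
V_total = 13264.1 + 25491.16 = 38755.26 mm^3


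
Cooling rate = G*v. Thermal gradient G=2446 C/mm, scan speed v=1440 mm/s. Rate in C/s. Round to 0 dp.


CR = 2446 * 1440 = 3522240 C/s


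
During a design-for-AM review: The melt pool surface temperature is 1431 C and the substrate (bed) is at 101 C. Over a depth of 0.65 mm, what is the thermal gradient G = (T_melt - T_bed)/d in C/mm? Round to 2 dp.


G = (1431-101)/0.65 = 2046.15 C/mm


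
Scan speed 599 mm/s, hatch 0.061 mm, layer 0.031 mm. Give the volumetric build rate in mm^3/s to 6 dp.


Rate = 599 * 0.061 * 0.031 = 1.132709 mm^3/s


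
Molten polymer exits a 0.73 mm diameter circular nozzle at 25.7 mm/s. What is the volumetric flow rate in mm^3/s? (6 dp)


A = pi*(0.73/2)^2 = 0.41853868 mm^2
Q = 0.41853868 * 25.7 = 10.756444 mm^3/s


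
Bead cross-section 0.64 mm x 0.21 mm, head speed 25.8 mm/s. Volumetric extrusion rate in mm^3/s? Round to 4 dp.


Rate = 0.64 * 0.21 * 25.8 = 3.4675 mm^3/s


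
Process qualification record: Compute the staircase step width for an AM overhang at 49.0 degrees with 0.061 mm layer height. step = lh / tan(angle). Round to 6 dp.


step = 0.061 / tan(49.0) = 0.053026 mm


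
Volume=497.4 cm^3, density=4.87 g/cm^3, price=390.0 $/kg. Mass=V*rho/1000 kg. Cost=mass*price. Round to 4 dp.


Mass = 497.4*4.87/1000 = 2.422338 kg
Cost = 2.422338 * 390.0 = 944.7118 $


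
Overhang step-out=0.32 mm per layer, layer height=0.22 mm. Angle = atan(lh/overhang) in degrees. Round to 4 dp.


angle = atan(0.22/0.32) = 34.5085 degrees


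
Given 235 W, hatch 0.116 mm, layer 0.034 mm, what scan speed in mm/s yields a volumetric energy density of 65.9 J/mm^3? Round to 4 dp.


v = 235 / (65.9*0.116*0.034) = 904.1605 mm/s


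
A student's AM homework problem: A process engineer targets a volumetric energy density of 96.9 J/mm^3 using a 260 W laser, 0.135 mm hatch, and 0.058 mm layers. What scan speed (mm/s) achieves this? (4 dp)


v = 260 / (96.9*0.135*0.058) = 342.6793 mm/s


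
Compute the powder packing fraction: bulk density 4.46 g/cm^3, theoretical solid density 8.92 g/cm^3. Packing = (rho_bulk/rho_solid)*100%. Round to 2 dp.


Packing = (4.46/8.92)*100 = 50.0 %


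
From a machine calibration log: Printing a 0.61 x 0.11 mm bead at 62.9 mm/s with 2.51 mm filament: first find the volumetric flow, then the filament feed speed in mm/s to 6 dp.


Q = 0.61 * 0.11 * 62.9 = 4.22059 mm^3/s
A_fil = pi*(2.51/2)^2 = 4.94808697 mm^2
v_feed = 4.22059 / 4.94808697 = 0.852974 mm/s
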